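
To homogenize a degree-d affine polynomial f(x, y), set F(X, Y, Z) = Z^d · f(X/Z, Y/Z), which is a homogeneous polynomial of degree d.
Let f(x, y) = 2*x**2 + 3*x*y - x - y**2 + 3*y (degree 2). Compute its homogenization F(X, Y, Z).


F(X, Y, Z) = 2*X**2 + 3*X*Y - X*Z - Y**2 + 3*Y*Z

deg(f) = 2.
Substitute x = X/Z, y = Y/Z into f, then multiply by Z^2.
  monomial 2·x^2·y^0 ↦ 2·X^2·Y^0·Z^0.
  monomial 3·x^1·y^1 ↦ 3·X^1·Y^1·Z^0.
  monomial -1·x^1·y^0 ↦ -1·X^1·Y^0·Z^1.
  monomial -1·x^0·y^2 ↦ -1·X^0·Y^2·Z^0.
  monomial 3·x^0·y^1 ↦ 3·X^0·Y^1·Z^1.
Collecting: F(X, Y, Z) = 2*X**2 + 3*X*Y - X*Z - Y**2 + 3*Y*Z.


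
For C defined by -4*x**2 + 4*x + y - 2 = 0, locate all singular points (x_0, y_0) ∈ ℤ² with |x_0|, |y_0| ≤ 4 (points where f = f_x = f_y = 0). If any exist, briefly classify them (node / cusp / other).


No singular points in the scanned grid; C is smooth there.

Compute partial derivatives:
  f_x = 4 - 8*x.
  f_y = 1.
f_y = 1 is a nonzero constant, so f_y never vanishes: no point (x, y) can satisfy f = f_x = f_y = 0. In particular no (x, y) ∈ {−4, ..., 4}² is singular; the curve is smooth.


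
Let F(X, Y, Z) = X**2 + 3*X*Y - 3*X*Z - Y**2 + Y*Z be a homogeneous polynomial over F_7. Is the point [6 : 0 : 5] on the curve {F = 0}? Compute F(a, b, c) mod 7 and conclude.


F(6,0,5) ≡ 2 (mod 7); P is NOT on the curve.

Evaluate F(6, 0, 5) term-by-term (mod 7).
  X**2 ↦ 1·36·1·1 = 36
  3*X*Y ↦ 3·6·0·1 = 0
  -3*X*Z ↦ -3·6·1·5 = -90
  -Y**2 ↦ -1·1·0·1 = 0
  Y*Z ↦ 1·1·0·5 = 0
Sum: F(6, 0, 5) = (36) + (0) + (-90) + (0) + (0) = -54.
Reducing mod 7: -54 ≡ 2 (mod 7).
Since F(a, b, c) ≡ 2 ≠ 0 (mod 7), P does NOT lie on the curve.


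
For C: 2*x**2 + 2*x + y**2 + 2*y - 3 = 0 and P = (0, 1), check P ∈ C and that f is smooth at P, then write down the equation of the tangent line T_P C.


Tangent line at P: 2*x + 4*y - 4 = 0.

Step 1: f(0, 1) = 0, so P lies on C.
Step 2: partial derivatives
  f_x(x, y) = 4*x + 2, f_y(x, y) = 2*y + 2.
  f_x(P) = 2, f_y(P) = 4 (gradient nonzero, so P is smooth).
Step 3: tangent line at P: 2·(x − 0) + 4·(y − 1) = 0.
Expanding: 2*x + 4*y - 4 = 0.


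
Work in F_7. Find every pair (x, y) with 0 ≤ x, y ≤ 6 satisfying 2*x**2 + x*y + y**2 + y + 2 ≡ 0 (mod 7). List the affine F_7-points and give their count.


Affine F_7-points: {(0, 3), (1, 1), (1, 4), (2, 1), (2, 3), (4, 4), (4, 5)}; count = 7.

For each of the 49 pairs (x, y) ∈ F_7², evaluate f(x, y) mod 7. Record the zeros.
  x = 0: [0↦2, 1↦4, 2↦1, 3↦0, 4↦1, 5↦4, 6↦2]  zeros at y ∈ {3}
  x = 1: [0↦4, 1↦0, 2↦5, 3↦5, 4↦0, 5↦4, 6↦3]  zeros at y ∈ {1, 4}
  x = 2: [0↦3, 1↦0, 2↦6, 3↦0, 4↦3, 5↦1, 6↦1]  zeros at y ∈ {1, 3}
  x = 3: [0↦6, 1↦4, 2↦4, 3↦6, 4↦3, 5↦2, 6↦3]  zeros at y ∈ ∅
  x = 4: [0↦6, 1↦5, 2↦6, 3↦2, 4↦0, 5↦0, 6↦2]  zeros at y ∈ {4, 5}
  x = 5: [0↦3, 1↦3, 2↦5, 3↦2, 4↦1, 5↦2, 6↦5]  zeros at y ∈ ∅
  x = 6: [0↦4, 1↦5, 2↦1, 3↦6, 4↦6, 5↦1, 6↦5]  zeros at y ∈ ∅
Collecting zeros: affine points = {(0, 3), (1, 1), (1, 4), (2, 1), (2, 3), (4, 4), (4, 5)}.
Total count |C(F_7)_aff| = 7.


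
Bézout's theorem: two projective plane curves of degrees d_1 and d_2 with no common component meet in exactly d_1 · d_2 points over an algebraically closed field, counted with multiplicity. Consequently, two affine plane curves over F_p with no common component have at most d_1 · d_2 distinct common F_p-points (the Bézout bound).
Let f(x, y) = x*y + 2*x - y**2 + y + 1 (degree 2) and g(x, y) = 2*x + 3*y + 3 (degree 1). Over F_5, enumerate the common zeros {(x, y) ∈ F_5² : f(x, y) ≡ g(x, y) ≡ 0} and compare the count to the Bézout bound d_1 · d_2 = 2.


Common zeros: {(4, 3)}; count = 1; Bézout bound = 2.

deg(f) = 2, deg(g) = 1, so Bézout bound = 2.
Scan x ∈ F_5. For each x, list the y ∈ F_5 with f(x, y) ≡ 0 and those with g(x, y) ≡ 0 (mod 5); the common zeros in that column are the intersection.
  x = 0: f ≡ 0 at y ∈ {3}; g ≡ 0 at y ∈ {4}; common: ∅.
  x = 1: f ≡ 0 at y ∈ {3, 4}; g ≡ 0 at y ∈ {0}; common: ∅.
  x = 2: f ≡ 0 at y ∈ {0, 3}; g ≡ 0 at y ∈ {1}; common: ∅.
  x = 3: f ≡ 0 at y ∈ {1, 3}; g ≡ 0 at y ∈ {2}; common: ∅.
  x = 4: f ≡ 0 at y ∈ {2, 3}; g ≡ 0 at y ∈ {3}; common: {3}.
Collecting: common zeros = {(4, 3)}, so the count is 1.
Comparison with the Bézout bound: 1 ≤ 2 = deg(f)·deg(g), as expected for curves with no common component (the affine F_5-count falls short of the bound because intersections may lie at infinity, over extension fields, or carry multiplicity).


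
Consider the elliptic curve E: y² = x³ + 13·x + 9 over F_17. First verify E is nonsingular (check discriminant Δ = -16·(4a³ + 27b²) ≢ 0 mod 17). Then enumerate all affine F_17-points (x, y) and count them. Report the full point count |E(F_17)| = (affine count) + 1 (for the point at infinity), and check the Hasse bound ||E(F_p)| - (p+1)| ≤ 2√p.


Affine points = {(0, 3), (0, 14), (2, 3), (2, 14), (7, 1), (7, 16), (8, 8), (8, 9), (10, 0), (11, 2), (11, 15), (15, 3), (15, 14)}; affine count = 13; |E(F_17)| = 14.

Discriminant check: Δ ∝ 4a³ + 27b² = 4·13³ + 27·9² = 4·2197 + 27·81 ≡ 10 (mod 17). Nonzero ⇒ E is nonsingular.
For each x ∈ F_17, compute rhs = x³ + 13·x + 9 mod 17, then count y ∈ F_17 with y² ≡ rhs.
  x = 0: rhs = 9, matching y values: 3, 14 (2 points).
  x = 1: rhs = 6, matching y values: none (0 points).
  x = 2: rhs = 9, matching y values: 3, 14 (2 points).
  x = 3: rhs = 7, matching y values: none (0 points).
  x = 4: rhs = 6, matching y values: none (0 points).
  x = 5: rhs = 12, matching y values: none (0 points).
  x = 6: rhs = 14, matching y values: none (0 points).
  x = 7: rhs = 1, matching y values: 1, 16 (2 points).
  x = 8: rhs = 13, matching y values: 8, 9 (2 points).
  x = 9: rhs = 5, matching y values: none (0 points).
  x = 10: rhs = 0, matching y values: 0 (1 points).
  x = 11: rhs = 4, matching y values: 2, 15 (2 points).
  x = 12: rhs = 6, matching y values: none (0 points).
  x = 13: rhs = 12, matching y values: none (0 points).
  x = 14: rhs = 11, matching y values: none (0 points).
  x = 15: rhs = 9, matching y values: 3, 14 (2 points).
  x = 16: rhs = 12, matching y values: none (0 points).
Total affine count: 13.
Full point count |E(F_17)| = 13 + 1 = 14.
Hasse bound: |14 − (17+1)| = |-4| = 4 ≤ 2√17 ≈ 8.2462 ✓.


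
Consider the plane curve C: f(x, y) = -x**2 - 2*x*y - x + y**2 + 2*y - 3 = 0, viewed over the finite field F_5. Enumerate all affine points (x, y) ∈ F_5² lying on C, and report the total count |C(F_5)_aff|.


Affine F_5-points: {(0, 1), (0, 2), (1, 0), (2, 1), (3, 0), (3, 4)}; count = 6.

For each of the 25 pairs (x, y) ∈ F_5², evaluate f(x, y) mod 5. Record the zeros.
  x = 0: [0↦2, 1↦0, 2↦0, 3↦2, 4↦1]  zeros at y ∈ {1, 2}
  x = 1: [0↦0, 1↦1, 2↦4, 3↦4, 4↦1]  zeros at y ∈ {0}
  x = 2: [0↦1, 1↦0, 2↦1, 3↦4, 4↦4]  zeros at y ∈ {1}
  x = 3: [0↦0, 1↦2, 2↦1, 3↦2, 4↦0]  zeros at y ∈ {0, 4}
  x = 4: [0↦2, 1↦2, 2↦4, 3↦3, 4↦4]  zeros at y ∈ ∅
Collecting zeros: affine points = {(0, 1), (0, 2), (1, 0), (2, 1), (3, 0), (3, 4)}.
Total count |C(F_5)_aff| = 6.


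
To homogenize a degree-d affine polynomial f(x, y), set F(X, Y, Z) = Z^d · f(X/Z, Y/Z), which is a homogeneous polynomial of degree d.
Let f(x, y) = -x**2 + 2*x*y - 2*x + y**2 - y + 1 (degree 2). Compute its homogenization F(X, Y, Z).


F(X, Y, Z) = -X**2 + 2*X*Y - 2*X*Z + Y**2 - Y*Z + Z**2

deg(f) = 2.
Substitute x = X/Z, y = Y/Z into f, then multiply by Z^2.
  monomial -1·x^2·y^0 ↦ -1·X^2·Y^0·Z^0.
  monomial 2·x^1·y^1 ↦ 2·X^1·Y^1·Z^0.
  monomial -2·x^1·y^0 ↦ -2·X^1·Y^0·Z^1.
  monomial 1·x^0·y^2 ↦ 1·X^0·Y^2·Z^0.
  monomial -1·x^0·y^1 ↦ -1·X^0·Y^1·Z^1.
  monomial 1·x^0·y^0 ↦ 1·X^0·Y^0·Z^2.
Collecting: F(X, Y, Z) = -X**2 + 2*X*Y - 2*X*Z + Y**2 - Y*Z + Z**2.


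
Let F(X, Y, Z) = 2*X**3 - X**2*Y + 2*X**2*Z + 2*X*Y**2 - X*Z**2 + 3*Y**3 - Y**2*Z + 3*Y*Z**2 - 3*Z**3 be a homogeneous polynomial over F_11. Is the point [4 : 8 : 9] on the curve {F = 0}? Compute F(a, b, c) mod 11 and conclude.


F(4,8,9) ≡ 5 (mod 11); P is NOT on the curve.

Evaluate F(4, 8, 9) term-by-term (mod 11).
  2*X**3 ↦ 2·64·1·1 = 128
  -X**2*Y ↦ -1·16·8·1 = -128
  2*X**2*Z ↦ 2·16·1·9 = 288
  2*X*Y**2 ↦ 2·4·64·1 = 512
  -X*Z**2 ↦ -1·4·1·81 = -324
  3*Y**3 ↦ 3·1·512·1 = 1536
  -Y**2*Z ↦ -1·1·64·9 = -576
  3*Y*Z**2 ↦ 3·1·8·81 = 1944
  -3*Z**3 ↦ -3·1·1·729 = -2187
Sum: F(4, 8, 9) = (128) + (-128) + (288) + (512) + (-324) + (1536) + (-576) + (1944) + (-2187) = 1193.
Reducing mod 11: 1193 ≡ 5 (mod 11).
Since F(a, b, c) ≡ 5 ≠ 0 (mod 11), P does NOT lie on the curve.


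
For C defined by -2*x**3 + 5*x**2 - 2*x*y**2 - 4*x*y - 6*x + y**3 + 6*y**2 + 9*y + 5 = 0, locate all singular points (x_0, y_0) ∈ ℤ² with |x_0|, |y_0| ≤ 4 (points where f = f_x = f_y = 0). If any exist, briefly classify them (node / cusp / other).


Singular points: {(1, -1)}; classification: node.

Compute partial derivatives:
  f_x = -6*x**2 + 10*x - 2*y**2 - 4*y - 6.
  f_y = -4*x*y - 4*x + 3*y**2 + 12*y + 9.
Scan x_0 ∈ {−4, ..., 4}. For each x_0, f_y(x_0, y) is a polynomial in y; find its integer roots y ∈ {−4, ..., 4}, then test f_x and f at those candidates.
  x = -4: f_y(-4, y) = 3*y**2 + 28*y + 25; vanishes at y ∈ {-1}. (-4, -1): f_x = -140 ≠ 0.
  x = -3: f_y(-3, y) = 3*y**2 + 24*y + 21; vanishes at y ∈ {-1}. (-3, -1): f_x = -88 ≠ 0.
  x = -2: f_y(-2, y) = 3*y**2 + 20*y + 17; vanishes at y ∈ {-1}. (-2, -1): f_x = -48 ≠ 0.
  x = -1: f_y(-1, y) = 3*y**2 + 16*y + 13; vanishes at y ∈ {-1}. (-1, -1): f_x = -20 ≠ 0.
  x = 0: f_y(0, y) = 3*y**2 + 12*y + 9; vanishes at y ∈ {-3, -1}. (0, -3): f_x = -12 ≠ 0; (0, -1): f_x = -4 ≠ 0.
  x = 1: f_y(1, y) = 3*y**2 + 8*y + 5; vanishes at y ∈ {-1}. (1, -1): f_x = 0, f = 0 — SINGULAR.
  x = 2: f_y(2, y) = 3*y**2 + 4*y + 1; vanishes at y ∈ {-1}. (2, -1): f_x = -8 ≠ 0.
  x = 3: f_y(3, y) = 3*y**2 - 3; vanishes at y ∈ {-1, 1}. (3, -1): f_x = -28 ≠ 0; (3, 1): f_x = -36 ≠ 0.
  x = 4: f_y(4, y) = 3*y**2 - 4*y - 7; vanishes at y ∈ {-1}. (4, -1): f_x = -60 ≠ 0.
Only singular point on the grid: (1, -1).
Classify: substitute x = 1 + u, y = -1 + v and expand: f = -2*u**3 - u**2 - 2*u*v**2 + v**3 + v**2.
No constant or linear terms (consistent with a singular point). Quadratic part: -u**2 + v**2. Cubic part: -2*u**3 - 2*u*v**2 + v**3.
The quadratic part v**2 - u**2 = (v − u)(v + u) splits into two distinct linear factors, so there are two distinct tangent lines y − -1 = ±(x − 1) — this is a node (ordinary double point).
Classification: node.


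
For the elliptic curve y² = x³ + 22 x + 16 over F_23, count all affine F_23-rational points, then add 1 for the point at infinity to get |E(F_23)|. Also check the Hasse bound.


Affine points = {(0, 4), (0, 19), (1, 4), (1, 19), (9, 0), (11, 5), (11, 18), (14, 3), (14, 20), (15, 8), (15, 15), (16, 5), (16, 18), (17, 6), (17, 17), (19, 5), (19, 18), (22, 4), (22, 19)}; affine count = 19; |E(F_23)| = 20.

Discriminant check: Δ ∝ 4a³ + 27b² = 4·22³ + 27·16² = 4·10648 + 27·256 ≡ 8 (mod 23). Nonzero ⇒ E is nonsingular.
For each x ∈ F_23, compute rhs = x³ + 22·x + 16 mod 23, then count y ∈ F_23 with y² ≡ rhs.
  x = 0: rhs = 16, matching y values: 4, 19 (2 points).
  x = 1: rhs = 16, matching y values: 4, 19 (2 points).
  x = 2: rhs = 22, matching y values: none (0 points).
  x = 3: rhs = 17, matching y values: none (0 points).
  x = 4: rhs = 7, matching y values: none (0 points).
  x = 5: rhs = 21, matching y values: none (0 points).
  x = 6: rhs = 19, matching y values: none (0 points).
  x = 7: rhs = 7, matching y values: none (0 points).
  x = 8: rhs = 14, matching y values: none (0 points).
  x = 9: rhs = 0, matching y values: 0 (1 points).
  x = 10: rhs = 17, matching y values: none (0 points).
  x = 11: rhs = 2, matching y values: 5, 18 (2 points).
  x = 12: rhs = 7, matching y values: none (0 points).
  x = 13: rhs = 15, matching y values: none (0 points).
  x = 14: rhs = 9, matching y values: 3, 20 (2 points).
  x = 15: rhs = 18, matching y values: 8, 15 (2 points).
  x = 16: rhs = 2, matching y values: 5, 18 (2 points).
  x = 17: rhs = 13, matching y values: 6, 17 (2 points).
  x = 18: rhs = 11, matching y values: none (0 points).
  x = 19: rhs = 2, matching y values: 5, 18 (2 points).
  x = 20: rhs = 15, matching y values: none (0 points).
  x = 21: rhs = 10, matching y values: none (0 points).
  x = 22: rhs = 16, matching y values: 4, 19 (2 points).
Total affine count: 19.
Full point count |E(F_23)| = 19 + 1 = 20.
Hasse bound: |20 − (23+1)| = |-4| = 4 ≤ 2√23 ≈ 9.5917 ✓.


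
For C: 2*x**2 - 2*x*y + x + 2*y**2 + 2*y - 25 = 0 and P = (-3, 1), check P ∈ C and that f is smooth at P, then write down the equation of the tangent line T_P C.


Tangent line at P: -13*x + 12*y - 51 = 0.

Step 1: f(-3, 1) = 0, so P lies on C.
Step 2: partial derivatives
  f_x(x, y) = 4*x - 2*y + 1, f_y(x, y) = -2*x + 4*y + 2.
  f_x(P) = -13, f_y(P) = 12 (gradient nonzero, so P is smooth).
Step 3: tangent line at P: -13·(x − -3) + 12·(y − 1) = 0.
Expanding: -13*x + 12*y - 51 = 0.


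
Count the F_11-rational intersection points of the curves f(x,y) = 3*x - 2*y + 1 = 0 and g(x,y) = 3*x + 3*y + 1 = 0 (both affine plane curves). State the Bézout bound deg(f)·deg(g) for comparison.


Common zeros: {(7, 0)}; count = 1; Bézout bound = 1.

deg(f) = 1, deg(g) = 1, so Bézout bound = 1.
Scan x ∈ F_11. For each x, list the y ∈ F_11 with f(x, y) ≡ 0 and those with g(x, y) ≡ 0 (mod 11); the common zeros in that column are the intersection.
  x = 0: f ≡ 0 at y ∈ {6}; g ≡ 0 at y ∈ {7}; common: ∅.
  x = 1: f ≡ 0 at y ∈ {2}; g ≡ 0 at y ∈ {6}; common: ∅.
  x = 2: f ≡ 0 at y ∈ {9}; g ≡ 0 at y ∈ {5}; common: ∅.
  x = 3: f ≡ 0 at y ∈ {5}; g ≡ 0 at y ∈ {4}; common: ∅.
  x = 4: f ≡ 0 at y ∈ {1}; g ≡ 0 at y ∈ {3}; common: ∅.
  x = 5: f ≡ 0 at y ∈ {8}; g ≡ 0 at y ∈ {2}; common: ∅.
  x = 6: f ≡ 0 at y ∈ {4}; g ≡ 0 at y ∈ {1}; common: ∅.
  x = 7: f ≡ 0 at y ∈ {0}; g ≡ 0 at y ∈ {0}; common: {0}.
  x = 8: f ≡ 0 at y ∈ {7}; g ≡ 0 at y ∈ {10}; common: ∅.
  x = 9: f ≡ 0 at y ∈ {3}; g ≡ 0 at y ∈ {9}; common: ∅.
  x = 10: f ≡ 0 at y ∈ {10}; g ≡ 0 at y ∈ {8}; common: ∅.
Collecting: common zeros = {(7, 0)}, so the count is 1.
Comparison with the Bézout bound: 1 ≤ 1 = deg(f)·deg(g), as expected for curves with no common component (the bound is attained).


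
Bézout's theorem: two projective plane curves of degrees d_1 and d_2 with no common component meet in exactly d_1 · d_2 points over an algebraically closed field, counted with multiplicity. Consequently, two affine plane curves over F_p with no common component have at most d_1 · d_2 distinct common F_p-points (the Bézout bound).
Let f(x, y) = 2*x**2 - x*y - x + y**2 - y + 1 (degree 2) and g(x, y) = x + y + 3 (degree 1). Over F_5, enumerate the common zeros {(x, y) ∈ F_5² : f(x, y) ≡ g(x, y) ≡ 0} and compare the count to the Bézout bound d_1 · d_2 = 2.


Common zeros: ∅; count = 0; Bézout bound = 2.

deg(f) = 2, deg(g) = 1, so Bézout bound = 2.
Scan x ∈ F_5. For each x, list the y ∈ F_5 with f(x, y) ≡ 0 and those with g(x, y) ≡ 0 (mod 5); the common zeros in that column are the intersection.
  x = 0: f ≡ 0 at y ∈ ∅; g ≡ 0 at y ∈ {2}; common: ∅.
  x = 1: f ≡ 0 at y ∈ {3, 4}; g ≡ 0 at y ∈ {1}; common: ∅.
  x = 2: f ≡ 0 at y ∈ {1, 2}; g ≡ 0 at y ∈ {0}; common: ∅.
  x = 3: f ≡ 0 at y ∈ ∅; g ≡ 0 at y ∈ {4}; common: ∅.
  x = 4: f ≡ 0 at y ∈ {1, 4}; g ≡ 0 at y ∈ {3}; common: ∅.
Collecting: common zeros = ∅, so the count is 0.
Comparison with the Bézout bound: 0 ≤ 2 = deg(f)·deg(g), as expected for curves with no common component (the affine F_5-count falls short of the bound because intersections may lie at infinity, over extension fields, or carry multiplicity).


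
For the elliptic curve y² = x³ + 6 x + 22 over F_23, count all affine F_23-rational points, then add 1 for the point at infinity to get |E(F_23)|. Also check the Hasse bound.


Affine points = {(1, 11), (1, 12), (4, 8), (4, 15), (5, 4), (5, 19), (7, 4), (7, 19), (9, 0), (10, 1), (10, 22), (11, 4), (11, 19), (17, 0), (19, 7), (19, 16), (20, 0), (21, 5), (21, 18)}; affine count = 19; |E(F_23)| = 20.

Discriminant check: Δ ∝ 4a³ + 27b² = 4·6³ + 27·22² = 4·216 + 27·484 ≡ 17 (mod 23). Nonzero ⇒ E is nonsingular.
For each x ∈ F_23, compute rhs = x³ + 6·x + 22 mod 23, then count y ∈ F_23 with y² ≡ rhs.
  x = 0: rhs = 22, matching y values: none (0 points).
  x = 1: rhs = 6, matching y values: 11, 12 (2 points).
  x = 2: rhs = 19, matching y values: none (0 points).
  x = 3: rhs = 21, matching y values: none (0 points).
  x = 4: rhs = 18, matching y values: 8, 15 (2 points).
  x = 5: rhs = 16, matching y values: 4, 19 (2 points).
  x = 6: rhs = 21, matching y values: none (0 points).
  x = 7: rhs = 16, matching y values: 4, 19 (2 points).
  x = 8: rhs = 7, matching y values: none (0 points).
  x = 9: rhs = 0, matching y values: 0 (1 points).
  x = 10: rhs = 1, matching y values: 1, 22 (2 points).
  x = 11: rhs = 16, matching y values: 4, 19 (2 points).
  x = 12: rhs = 5, matching y values: none (0 points).
  x = 13: rhs = 20, matching y values: none (0 points).
  x = 14: rhs = 21, matching y values: none (0 points).
  x = 15: rhs = 14, matching y values: none (0 points).
  x = 16: rhs = 5, matching y values: none (0 points).
  x = 17: rhs = 0, matching y values: 0 (1 points).
  x = 18: rhs = 5, matching y values: none (0 points).
  x = 19: rhs = 3, matching y values: 7, 16 (2 points).
  x = 20: rhs = 0, matching y values: 0 (1 points).
  x = 21: rhs = 2, matching y values: 5, 18 (2 points).
  x = 22: rhs = 15, matching y values: none (0 points).
Total affine count: 19.
Full point count |E(F_23)| = 19 + 1 = 20.
Hasse bound: |20 − (23+1)| = |-4| = 4 ≤ 2√23 ≈ 9.5917 ✓.


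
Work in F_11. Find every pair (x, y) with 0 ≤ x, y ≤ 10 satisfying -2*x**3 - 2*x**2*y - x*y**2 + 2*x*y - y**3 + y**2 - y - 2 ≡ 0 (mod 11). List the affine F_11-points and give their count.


Affine F_11-points: {(3, 10), (4, 8), (5, 5), (5, 6), (5, 7), (7, 4), (10, 0)}; count = 7.

For each of the 121 pairs (x, y) ∈ F_11², evaluate f(x, y) mod 11. Record the zeros.
  x = 0: [0↦9, 1↦8, 2↦3, 3↦10, 4↦1, 5↦3, 6↦10, 7↦5, 8↦4, 9↦1, 10↦1]  zeros at y ∈ ∅
  x = 1: [0↦7, 1↦5, 2↦8, 3↦10, 4↦5, 5↦9, 6↦5, 7↦9, 8↦4, 9↦6, 10↦9]  zeros at y ∈ ∅
  x = 2: [0↦4, 1↦8, 2↦4, 3↦8, 4↦3, 5↦5, 6↦8, 7↦6, 8↦4, 9↦7, 10↦9]  zeros at y ∈ ∅
  x = 3: [0↦10, 1↦5, 2↦1, 3↦3, 4↦5, 5↦1, 6↦7, 7↦6, 8↦3, 9↦3, 10↦0]  zeros at y ∈ {10}
  x = 4: [0↦2, 1↦6, 2↦9, 3↦5, 4↦10, 5↦7, 6↦1, 7↦8, 8↦0, 9↦4, 10↦3]  zeros at y ∈ {8}
  x = 5: [0↦1, 1↦10, 2↦5, 3↦2, 4↦6, 5↦0, 6↦0, 7↦0, 8↦5, 9↦9, 10↦6]  zeros at y ∈ {5, 6, 7}
  x = 6: [0↦6, 1↦5, 2↦10, 3↦4, 4↦3, 5↦1, 6↦3, 7↦3, 8↦6, 9↦6, 10↦8]  zeros at y ∈ ∅
  x = 7: [0↦5, 1↦1, 2↦1, 3↦10, 4↦0, 5↦9, 6↦9, 7↦5, 8↦2, 9↦5, 10↦8]  zeros at y ∈ {4}
  x = 8: [0↦8, 1↦8, 2↦10, 3↦8, 4↦7, 5↦1, 6↦6, 7↦5, 8↦3, 9↦5, 10↦5]  zeros at y ∈ ∅
  x = 9: [0↦3, 1↦3, 2↦3, 3↦8, 4↦1, 5↦9, 6↦4, 7↦2, 8↦8, 9↦5, 10↦9]  zeros at y ∈ ∅
  x = 10: [0↦0, 1↦7, 2↦1, 3↦9, 4↦3, 5↦10, 6↦2, 7↦6, 8↦5, 9↦4, 10↦8]  zeros at y ∈ {0}
Collecting zeros: affine points = {(3, 10), (4, 8), (5, 5), (5, 6), (5, 7), (7, 4), (10, 0)}.
Total count |C(F_11)_aff| = 7.


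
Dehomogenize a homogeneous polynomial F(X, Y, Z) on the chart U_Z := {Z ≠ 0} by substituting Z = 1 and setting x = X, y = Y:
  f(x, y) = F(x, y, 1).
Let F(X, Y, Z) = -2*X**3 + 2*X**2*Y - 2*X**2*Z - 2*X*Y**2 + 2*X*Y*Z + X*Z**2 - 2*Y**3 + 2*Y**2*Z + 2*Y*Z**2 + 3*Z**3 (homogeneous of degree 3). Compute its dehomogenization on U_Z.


f(x, y) = -2*x**3 + 2*x**2*y - 2*x**2 - 2*x*y**2 + 2*x*y + x - 2*y**3 + 2*y**2 + 2*y + 3

On U_Z we set Z = 1. Each monomial c·X^i·Y^j·Z^k in F becomes c·x^i·y^j·1^k = c·x^i·y^j.
Substituting Z = 1: F(X, Y, 1) = -2*x**3 + 2*x**2*y - 2*x**2 - 2*x*y**2 + 2*x*y + x - 2*y**3 + 2*y**2 + 2*y + 3.
Note: deg(f) ≤ deg(F) = 3; strict inequality happens when F is divisible by Z (lost terms).


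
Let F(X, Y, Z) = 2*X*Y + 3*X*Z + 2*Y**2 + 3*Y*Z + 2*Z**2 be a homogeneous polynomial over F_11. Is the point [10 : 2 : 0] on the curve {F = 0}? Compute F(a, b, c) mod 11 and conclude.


F(10,2,0) ≡ 4 (mod 11); P is NOT on the curve.

Evaluate F(10, 2, 0) term-by-term (mod 11).
  2*X*Y ↦ 2·10·2·1 = 40
  3*X*Z ↦ 3·10·1·0 = 0
  2*Y**2 ↦ 2·1·4·1 = 8
  3*Y*Z ↦ 3·1·2·0 = 0
  2*Z**2 ↦ 2·1·1·0 = 0
Sum: F(10, 2, 0) = (40) + (0) + (8) + (0) + (0) = 48.
Reducing mod 11: 48 ≡ 4 (mod 11).
Since F(a, b, c) ≡ 4 ≠ 0 (mod 11), P does NOT lie on the curve.


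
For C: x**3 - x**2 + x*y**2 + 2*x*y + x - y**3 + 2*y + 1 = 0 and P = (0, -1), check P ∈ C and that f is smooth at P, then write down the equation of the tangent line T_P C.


Tangent line at P: -y - 1 = 0.

Step 1: f(0, -1) = 0, so P lies on C.
Step 2: partial derivatives
  f_x(x, y) = 3*x**2 - 2*x + y**2 + 2*y + 1, f_y(x, y) = 2*x*y + 2*x - 3*y**2 + 2.
  f_x(P) = 0, f_y(P) = -1 (gradient nonzero, so P is smooth).
Step 3: tangent line at P: 0·(x − 0) + -1·(y − -1) = 0.
Expanding: -y - 1 = 0.


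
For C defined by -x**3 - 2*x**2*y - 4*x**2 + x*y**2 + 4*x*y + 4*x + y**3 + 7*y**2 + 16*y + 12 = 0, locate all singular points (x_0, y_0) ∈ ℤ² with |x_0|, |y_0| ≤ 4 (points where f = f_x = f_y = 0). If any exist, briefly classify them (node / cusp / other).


Singular points: {(0, -2)}; classification: cusp.

Compute partial derivatives:
  f_x = -3*x**2 - 4*x*y - 8*x + y**2 + 4*y + 4.
  f_y = -2*x**2 + 2*x*y + 4*x + 3*y**2 + 14*y + 16.
Scan x_0 ∈ {−4, ..., 4}. For each x_0, f_y(x_0, y) is a polynomial in y; find its integer roots y ∈ {−4, ..., 4}, then test f_x and f at those candidates.
  x = -4: f_y(-4, y) = 3*y**2 + 6*y - 32; no integer root y with |y| ≤ 4.
  x = -3: f_y(-3, y) = 3*y**2 + 8*y - 14; no integer root y with |y| ≤ 4.
  x = -2: f_y(-2, y) = 3*y**2 + 10*y; vanishes at y ∈ {0}. (-2, 0): f_x = 8 ≠ 0.
  x = -1: f_y(-1, y) = 3*y**2 + 12*y + 10; no integer root y with |y| ≤ 4.
  x = 0: f_y(0, y) = 3*y**2 + 14*y + 16; vanishes at y ∈ {-2}. (0, -2): f_x = 0, f = 0 — SINGULAR.
  x = 1: f_y(1, y) = 3*y**2 + 16*y + 18; no integer root y with |y| ≤ 4.
  x = 2: f_y(2, y) = 3*y**2 + 18*y + 16; no integer root y with |y| ≤ 4.
  x = 3: f_y(3, y) = 3*y**2 + 20*y + 10; no integer root y with |y| ≤ 4.
  x = 4: f_y(4, y) = 3*y**2 + 22*y; vanishes at y ∈ {0}. (4, 0): f_x = -76 ≠ 0.
Only singular point on the grid: (0, -2).
Classify: substitute x = 0 + u, y = -2 + v and expand: f = -u**3 - 2*u**2*v + u*v**2 + v**3 + v**2.
No constant or linear terms (consistent with a singular point). Quadratic part: v**2. Cubic part: -u**3 - 2*u**2*v + u*v**2 + v**3.
The quadratic part v**2 is a perfect square, so there is a single (double) tangent line v = 0, i.e. y = -2. Restricting the cubic part to that line (v = 0) leaves -u**3 ≠ 0, so f is not divisible by v and the branch is v² ≈ u**3 to lowest order — this is a cusp.
Classification: cusp.


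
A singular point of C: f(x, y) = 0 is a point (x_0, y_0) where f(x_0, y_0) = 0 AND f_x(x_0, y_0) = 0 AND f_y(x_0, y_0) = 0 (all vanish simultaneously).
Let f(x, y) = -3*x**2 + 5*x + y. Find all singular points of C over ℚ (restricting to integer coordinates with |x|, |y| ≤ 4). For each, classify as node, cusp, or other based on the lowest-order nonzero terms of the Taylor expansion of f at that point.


No singular points in the scanned grid; C is smooth there.

Compute partial derivatives:
  f_x = 5 - 6*x.
  f_y = 1.
f_y = 1 is a nonzero constant, so f_y never vanishes: no point (x, y) can satisfy f = f_x = f_y = 0. In particular no (x, y) ∈ {−4, ..., 4}² is singular; the curve is smooth.


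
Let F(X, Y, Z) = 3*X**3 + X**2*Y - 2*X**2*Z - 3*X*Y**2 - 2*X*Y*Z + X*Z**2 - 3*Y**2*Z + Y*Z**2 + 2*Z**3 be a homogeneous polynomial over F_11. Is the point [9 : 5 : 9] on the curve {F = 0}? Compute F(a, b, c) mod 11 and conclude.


F(9,5,9) ≡ 4 (mod 11); P is NOT on the curve.

Evaluate F(9, 5, 9) term-by-term (mod 11).
  3*X**3 ↦ 3·729·1·1 = 2187
  X**2*Y ↦ 1·81·5·1 = 405
  -2*X**2*Z ↦ -2·81·1·9 = -1458
  -3*X*Y**2 ↦ -3·9·25·1 = -675
  -2*X*Y*Z ↦ -2·9·5·9 = -810
  X*Z**2 ↦ 1·9·1·81 = 729
  -3*Y**2*Z ↦ -3·1·25·9 = -675
  Y*Z**2 ↦ 1·1·5·81 = 405
  2*Z**3 ↦ 2·1·1·729 = 1458
Sum: F(9, 5, 9) = (2187) + (405) + (-1458) + (-675) + (-810) + (729) + (-675) + (405) + (1458) = 1566.
Reducing mod 11: 1566 ≡ 4 (mod 11).
Since F(a, b, c) ≡ 4 ≠ 0 (mod 11), P does NOT lie on the curve.


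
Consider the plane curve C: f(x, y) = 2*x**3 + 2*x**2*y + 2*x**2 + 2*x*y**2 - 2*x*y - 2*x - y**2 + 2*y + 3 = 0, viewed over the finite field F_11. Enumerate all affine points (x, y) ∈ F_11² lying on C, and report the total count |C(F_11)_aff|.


Affine F_11-points: {(0, 3), (0, 10), (3, 1), (3, 5), (5, 4), (5, 6), (6, 0), (9, 8)}; count = 8.

For each of the 121 pairs (x, y) ∈ F_11², evaluate f(x, y) mod 11. Record the zeros.
  x = 0: [0↦3, 1↦4, 2↦3, 3↦0, 4↦6, 5↦10, 6↦1, 7↦1, 8↦10, 9↦6, 10↦0]  zeros at y ∈ {3, 10}
  x = 1: [0↦5, 1↦8, 2↦2, 3↦9, 4↦7, 5↦7, 6↦9, 7↦2, 8↦8, 9↦5, 10↦4]  zeros at y ∈ ∅
  x = 2: [0↦1, 1↦10, 2↦3, 3↦2, 4↦7, 5↦7, 6↦2, 7↦3, 8↦10, 9↦1, 10↦9]  zeros at y ∈ ∅
  x = 3: [0↦3, 1↦0, 2↦7, 3↦2, 4↦7, 5↦0, 6↦3, 7↦5, 8↦6, 9↦6, 10↦5]  zeros at y ∈ {1, 5}
  x = 4: [0↦1, 1↦1, 2↦4, 3↦10, 4↦8, 5↦9, 6↦2, 7↦9, 8↦8, 9↦10, 10↦4]  zeros at y ∈ ∅
  x = 5: [0↦7, 1↦3, 2↦6, 3↦5, 4↦0, 5↦2, 6↦0, 7↦5, 8↦6, 9↦3, 10↦7]  zeros at y ∈ {4, 6}
  x = 6: [0↦0, 1↦7, 2↦3, 3↦10, 4↦6, 5↦2, 6↦9, 7↦5, 8↦1, 9↦8, 10↦4]  zeros at y ∈ {0}
  x = 7: [0↦3, 1↦3, 2↦7, 3↦4, 4↦5, 5↦10, 6↦8, 7↦10, 8↦5, 9↦4, 10↦7]  zeros at y ∈ ∅
  x = 8: [0↦6, 1↦3, 2↦8, 3↦10, 4↦9, 5↦5, 6↦9, 7↦10, 8↦8, 9↦3, 10↦6]  zeros at y ∈ ∅
  x = 9: [0↦10, 1↦8, 2↦7, 3↦7, 4↦8, 5↦10, 6↦2, 7↦6, 8↦0, 9↦6, 10↦2]  zeros at y ∈ {8}
  x = 10: [0↦5, 1↦8, 2↦5, 3↦7, 4↦3, 5↦4, 6↦10, 7↦10, 8↦4, 9↦3, 10↦7]  zeros at y ∈ ∅
Collecting zeros: affine points = {(0, 3), (0, 10), (3, 1), (3, 5), (5, 4), (5, 6), (6, 0), (9, 8)}.
Total count |C(F_11)_aff| = 8.


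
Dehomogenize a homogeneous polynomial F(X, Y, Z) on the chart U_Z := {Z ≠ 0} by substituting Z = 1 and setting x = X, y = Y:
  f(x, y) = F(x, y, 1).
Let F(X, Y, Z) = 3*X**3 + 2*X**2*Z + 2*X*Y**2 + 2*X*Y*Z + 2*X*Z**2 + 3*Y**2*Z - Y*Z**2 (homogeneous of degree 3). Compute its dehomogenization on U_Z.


f(x, y) = 3*x**3 + 2*x**2 + 2*x*y**2 + 2*x*y + 2*x + 3*y**2 - y

On U_Z we set Z = 1. Each monomial c·X^i·Y^j·Z^k in F becomes c·x^i·y^j·1^k = c·x^i·y^j.
Substituting Z = 1: F(X, Y, 1) = 3*x**3 + 2*x**2 + 2*x*y**2 + 2*x*y + 2*x + 3*y**2 - y.
Note: deg(f) ≤ deg(F) = 3; strict inequality happens when F is divisible by Z (lost terms).


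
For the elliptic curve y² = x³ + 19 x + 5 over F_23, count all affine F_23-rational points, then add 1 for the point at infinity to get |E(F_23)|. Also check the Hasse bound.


Affine points = {(1, 5), (1, 18), (5, 8), (5, 15), (6, 6), (6, 17), (8, 5), (8, 18), (9, 10), (9, 13), (11, 2), (11, 21), (12, 11), (12, 12), (14, 5), (14, 18), (15, 10), (15, 13), (16, 9), (16, 14), (19, 7), (19, 16), (20, 6), (20, 17), (22, 10), (22, 13)}; affine count = 26; |E(F_23)| = 27.

Discriminant check: Δ ∝ 4a³ + 27b² = 4·19³ + 27·5² = 4·6859 + 27·25 ≡ 5 (mod 23). Nonzero ⇒ E is nonsingular.
For each x ∈ F_23, compute rhs = x³ + 19·x + 5 mod 23, then count y ∈ F_23 with y² ≡ rhs.
  x = 0: rhs = 5, matching y values: none (0 points).
  x = 1: rhs = 2, matching y values: 5, 18 (2 points).
  x = 2: rhs = 5, matching y values: none (0 points).
  x = 3: rhs = 20, matching y values: none (0 points).
  x = 4: rhs = 7, matching y values: none (0 points).
  x = 5: rhs = 18, matching y values: 8, 15 (2 points).
  x = 6: rhs = 13, matching y values: 6, 17 (2 points).
  x = 7: rhs = 21, matching y values: none (0 points).
  x = 8: rhs = 2, matching y values: 5, 18 (2 points).
  x = 9: rhs = 8, matching y values: 10, 13 (2 points).
  x = 10: rhs = 22, matching y values: none (0 points).
  x = 11: rhs = 4, matching y values: 2, 21 (2 points).
  x = 12: rhs = 6, matching y values: 11, 12 (2 points).
  x = 13: rhs = 11, matching y values: none (0 points).
  x = 14: rhs = 2, matching y values: 5, 18 (2 points).
  x = 15: rhs = 8, matching y values: 10, 13 (2 points).
  x = 16: rhs = 12, matching y values: 9, 14 (2 points).
  x = 17: rhs = 20, matching y values: none (0 points).
  x = 18: rhs = 15, matching y values: none (0 points).
  x = 19: rhs = 3, matching y values: 7, 16 (2 points).
  x = 20: rhs = 13, matching y values: 6, 17 (2 points).
  x = 21: rhs = 5, matching y values: none (0 points).
  x = 22: rhs = 8, matching y values: 10, 13 (2 points).
Total affine count: 26.
Full point count |E(F_23)| = 26 + 1 = 27.
Hasse bound: |27 − (23+1)| = |3| = 3 ≤ 2√23 ≈ 9.5917 ✓.


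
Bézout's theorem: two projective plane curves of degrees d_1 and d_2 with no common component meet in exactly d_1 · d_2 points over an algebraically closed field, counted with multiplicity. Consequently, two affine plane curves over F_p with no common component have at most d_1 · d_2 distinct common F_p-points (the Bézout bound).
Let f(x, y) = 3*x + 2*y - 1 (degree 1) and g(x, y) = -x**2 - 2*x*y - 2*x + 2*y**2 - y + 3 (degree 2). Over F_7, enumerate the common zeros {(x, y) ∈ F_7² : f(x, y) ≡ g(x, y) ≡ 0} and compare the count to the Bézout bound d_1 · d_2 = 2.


Common zeros: {(6, 2)}; count = 1; Bézout bound = 2.

deg(f) = 1, deg(g) = 2, so Bézout bound = 2.
Scan x ∈ F_7. For each x, list the y ∈ F_7 with f(x, y) ≡ 0 and those with g(x, y) ≡ 0 (mod 7); the common zeros in that column are the intersection.
  x = 0: f ≡ 0 at y ∈ {4}; g ≡ 0 at y ∈ ∅; common: ∅.
  x = 1: f ≡ 0 at y ∈ {6}; g ≡ 0 at y ∈ {0, 5}; common: ∅.
  x = 2: f ≡ 0 at y ∈ {1}; g ≡ 0 at y ∈ {2, 4}; common: ∅.
  x = 3: f ≡ 0 at y ∈ {3}; g ≡ 0 at y ∈ ∅; common: ∅.
  x = 4: f ≡ 0 at y ∈ {5}; g ≡ 0 at y ∈ {0, 1}; common: ∅.
  x = 5: f ≡ 0 at y ∈ {0}; g ≡ 0 at y ∈ ∅; common: ∅.
  x = 6: f ≡ 0 at y ∈ {2}; g ≡ 0 at y ∈ {1, 2}; common: {2}.
Collecting: common zeros = {(6, 2)}, so the count is 1.
Comparison with the Bézout bound: 1 ≤ 2 = deg(f)·deg(g), as expected for curves with no common component (the affine F_7-count falls short of the bound because intersections may lie at infinity, over extension fields, or carry multiplicity).


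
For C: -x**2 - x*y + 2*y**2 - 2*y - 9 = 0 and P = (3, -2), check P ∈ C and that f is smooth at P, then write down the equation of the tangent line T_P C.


Tangent line at P: -4*x - 13*y - 14 = 0.

Step 1: f(3, -2) = 0, so P lies on C.
Step 2: partial derivatives
  f_x(x, y) = -2*x - y, f_y(x, y) = -x + 4*y - 2.
  f_x(P) = -4, f_y(P) = -13 (gradient nonzero, so P is smooth).
Step 3: tangent line at P: -4·(x − 3) + -13·(y − -2) = 0.
Expanding: -4*x - 13*y - 14 = 0.


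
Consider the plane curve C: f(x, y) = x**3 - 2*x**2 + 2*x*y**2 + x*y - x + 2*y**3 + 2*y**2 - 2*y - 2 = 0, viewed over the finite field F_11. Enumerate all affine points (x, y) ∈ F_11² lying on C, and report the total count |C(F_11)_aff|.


Affine F_11-points: {(0, 1), (0, 10), (1, 5), (2, 4), (2, 5), (2, 10), (3, 4), (3, 7), (4, 3), (8, 0), (8, 4), (8, 9), (10, 5)}; count = 13.

For each of the 121 pairs (x, y) ∈ F_11², evaluate f(x, y) mod 11. Record the zeros.
  x = 0: [0↦9, 1↦0, 2↦7, 3↦9, 4↦7, 5↦2, 6↦6, 7↦9, 8↦1, 9↦5, 10↦0]  zeros at y ∈ {1, 10}
  x = 1: [0↦7, 1↦1, 2↦4, 3↦6, 4↦8, 5↦0, 6↦5, 7↦2, 8↦3, 9↦9, 10↦10]  zeros at y ∈ {5}
  x = 2: [0↦7, 1↦4, 2↦3, 3↦5, 4↦0, 5↦0, 6↦6, 7↦8, 8↦7, 9↦4, 10↦0]  zeros at y ∈ {4, 5, 10}
  x = 3: [0↦4, 1↦4, 2↦10, 3↦1, 4↦0, 5↦8, 6↦4, 7↦0, 8↦8, 9↦7, 10↦9]  zeros at y ∈ {4, 7}
  x = 4: [0↦4, 1↦7, 2↦9, 3↦0, 4↦3, 5↦8, 6↦5, 7↦6, 8↦1, 9↦2, 10↦10]  zeros at y ∈ {3}
  x = 5: [0↦2, 1↦8, 2↦6, 3↦8, 4↦4, 5↦6, 6↦4, 7↦10, 8↦3, 9↦6, 10↦9]  zeros at y ∈ ∅
  x = 6: [0↦4, 1↦2, 2↦7, 3↦9, 4↦9, 5↦8, 6↦7, 7↦7, 8↦9, 9↦3, 10↦1]  zeros at y ∈ ∅
  x = 7: [0↦5, 1↦6, 2↦7, 3↦9, 4↦2, 5↦9, 6↦9, 7↦3, 8↦3, 9↦10, 10↦3]  zeros at y ∈ ∅
  x = 8: [0↦0, 1↦4, 2↦1, 3↦3, 4↦0, 5↦4, 6↦5, 7↦4, 8↦2, 9↦0, 10↦10]  zeros at y ∈ {0, 4, 9}
  x = 9: [0↦6, 1↦2, 2↦6, 3↦8, 4↦9, 5↦10, 6↦1, 7↦5, 8↦1, 9↦1, 10↦6]  zeros at y ∈ ∅
  x = 10: [0↦7, 1↦6, 2↦6, 3↦8, 4↦2, 5↦0, 6↦3, 7↦1, 8↦6, 9↦8, 10↦8]  zeros at y ∈ {5}
Collecting zeros: affine points = {(0, 1), (0, 10), (1, 5), (2, 4), (2, 5), (2, 10), (3, 4), (3, 7), (4, 3), (8, 0), (8, 4), (8, 9), (10, 5)}.
Total count |C(F_11)_aff| = 13.


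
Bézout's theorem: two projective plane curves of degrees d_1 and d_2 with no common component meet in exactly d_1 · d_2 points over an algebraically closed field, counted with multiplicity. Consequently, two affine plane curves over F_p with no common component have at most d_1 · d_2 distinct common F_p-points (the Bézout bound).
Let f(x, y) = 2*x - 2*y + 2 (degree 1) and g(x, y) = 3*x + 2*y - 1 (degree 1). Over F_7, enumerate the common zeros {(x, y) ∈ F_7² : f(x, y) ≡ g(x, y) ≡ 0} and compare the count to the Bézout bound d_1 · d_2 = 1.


Common zeros: {(4, 5)}; count = 1; Bézout bound = 1.

deg(f) = 1, deg(g) = 1, so Bézout bound = 1.
Scan x ∈ F_7. For each x, list the y ∈ F_7 with f(x, y) ≡ 0 and those with g(x, y) ≡ 0 (mod 7); the common zeros in that column are the intersection.
  x = 0: f ≡ 0 at y ∈ {1}; g ≡ 0 at y ∈ {4}; common: ∅.
  x = 1: f ≡ 0 at y ∈ {2}; g ≡ 0 at y ∈ {6}; common: ∅.
  x = 2: f ≡ 0 at y ∈ {3}; g ≡ 0 at y ∈ {1}; common: ∅.
  x = 3: f ≡ 0 at y ∈ {4}; g ≡ 0 at y ∈ {3}; common: ∅.
  x = 4: f ≡ 0 at y ∈ {5}; g ≡ 0 at y ∈ {5}; common: {5}.
  x = 5: f ≡ 0 at y ∈ {6}; g ≡ 0 at y ∈ {0}; common: ∅.
  x = 6: f ≡ 0 at y ∈ {0}; g ≡ 0 at y ∈ {2}; common: ∅.
Collecting: common zeros = {(4, 5)}, so the count is 1.
Comparison with the Bézout bound: 1 ≤ 1 = deg(f)·deg(g), as expected for curves with no common component (the bound is attained).


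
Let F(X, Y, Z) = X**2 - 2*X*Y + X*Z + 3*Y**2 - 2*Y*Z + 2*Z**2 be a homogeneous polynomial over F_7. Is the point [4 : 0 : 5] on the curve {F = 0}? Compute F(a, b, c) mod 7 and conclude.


F(4,0,5) ≡ 2 (mod 7); P is NOT on the curve.

Evaluate F(4, 0, 5) term-by-term (mod 7).
  X**2 ↦ 1·16·1·1 = 16
  -2*X*Y ↦ -2·4·0·1 = 0
  X*Z ↦ 1·4·1·5 = 20
  3*Y**2 ↦ 3·1·0·1 = 0
  -2*Y*Z ↦ -2·1·0·5 = 0
  2*Z**2 ↦ 2·1·1·25 = 50
Sum: F(4, 0, 5) = (16) + (0) + (20) + (0) + (0) + (50) = 86.
Reducing mod 7: 86 ≡ 2 (mod 7).
Since F(a, b, c) ≡ 2 ≠ 0 (mod 7), P does NOT lie on the curve.


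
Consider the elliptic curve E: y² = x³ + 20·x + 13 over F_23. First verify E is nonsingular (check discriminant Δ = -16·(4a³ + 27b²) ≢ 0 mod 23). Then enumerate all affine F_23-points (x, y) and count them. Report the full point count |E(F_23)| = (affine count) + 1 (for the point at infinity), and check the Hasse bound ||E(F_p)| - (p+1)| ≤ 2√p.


Affine points = {(0, 6), (0, 17), (3, 10), (3, 13), (5, 10), (5, 13), (6, 2), (6, 21), (7, 6), (7, 17), (8, 8), (8, 15), (9, 5), (9, 18), (11, 0), (12, 7), (12, 16), (13, 3), (13, 20), (14, 1), (14, 22), (15, 10), (15, 13), (16, 6), (16, 17), (18, 8), (18, 15), (20, 8), (20, 15)}; affine count = 29; |E(F_23)| = 30.

Discriminant check: Δ ∝ 4a³ + 27b² = 4·20³ + 27·13² = 4·8000 + 27·169 ≡ 16 (mod 23). Nonzero ⇒ E is nonsingular.
For each x ∈ F_23, compute rhs = x³ + 20·x + 13 mod 23, then count y ∈ F_23 with y² ≡ rhs.
  x = 0: rhs = 13, matching y values: 6, 17 (2 points).
  x = 1: rhs = 11, matching y values: none (0 points).
  x = 2: rhs = 15, matching y values: none (0 points).
  x = 3: rhs = 8, matching y values: 10, 13 (2 points).
  x = 4: rhs = 19, matching y values: none (0 points).
  x = 5: rhs = 8, matching y values: 10, 13 (2 points).
  x = 6: rhs = 4, matching y values: 2, 21 (2 points).
  x = 7: rhs = 13, matching y values: 6, 17 (2 points).
  x = 8: rhs = 18, matching y values: 8, 15 (2 points).
  x = 9: rhs = 2, matching y values: 5, 18 (2 points).
  x = 10: rhs = 17, matching y values: none (0 points).
  x = 11: rhs = 0, matching y values: 0 (1 points).
  x = 12: rhs = 3, matching y values: 7, 16 (2 points).
  x = 13: rhs = 9, matching y values: 3, 20 (2 points).
  x = 14: rhs = 1, matching y values: 1, 22 (2 points).
  x = 15: rhs = 8, matching y values: 10, 13 (2 points).
  x = 16: rhs = 13, matching y values: 6, 17 (2 points).
  x = 17: rhs = 22, matching y values: none (0 points).
  x = 18: rhs = 18, matching y values: 8, 15 (2 points).
  x = 19: rhs = 7, matching y values: none (0 points).
  x = 20: rhs = 18, matching y values: 8, 15 (2 points).
  x = 21: rhs = 11, matching y values: none (0 points).
  x = 22: rhs = 15, matching y values: none (0 points).
Total affine count: 29.
Full point count |E(F_23)| = 29 + 1 = 30.
Hasse bound: |30 − (23+1)| = |6| = 6 ≤ 2√23 ≈ 9.5917 ✓.


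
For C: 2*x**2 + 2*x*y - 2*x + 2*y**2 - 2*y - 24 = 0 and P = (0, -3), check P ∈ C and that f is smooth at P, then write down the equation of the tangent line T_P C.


Tangent line at P: -8*x - 14*y - 42 = 0.

Step 1: f(0, -3) = 0, so P lies on C.
Step 2: partial derivatives
  f_x(x, y) = 4*x + 2*y - 2, f_y(x, y) = 2*x + 4*y - 2.
  f_x(P) = -8, f_y(P) = -14 (gradient nonzero, so P is smooth).
Step 3: tangent line at P: -8·(x − 0) + -14·(y − -3) = 0.
Expanding: -8*x - 14*y - 42 = 0.


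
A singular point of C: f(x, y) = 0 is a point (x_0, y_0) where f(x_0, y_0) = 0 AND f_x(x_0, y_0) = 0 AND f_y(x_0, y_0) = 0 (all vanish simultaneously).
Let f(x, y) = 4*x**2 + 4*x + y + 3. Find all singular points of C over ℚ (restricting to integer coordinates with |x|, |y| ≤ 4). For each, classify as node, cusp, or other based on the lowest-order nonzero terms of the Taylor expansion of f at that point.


No singular points in the scanned grid; C is smooth there.

Compute partial derivatives:
  f_x = 8*x + 4.
  f_y = 1.
f_y = 1 is a nonzero constant, so f_y never vanishes: no point (x, y) can satisfy f = f_x = f_y = 0. In particular no (x, y) ∈ {−4, ..., 4}² is singular; the curve is smooth.


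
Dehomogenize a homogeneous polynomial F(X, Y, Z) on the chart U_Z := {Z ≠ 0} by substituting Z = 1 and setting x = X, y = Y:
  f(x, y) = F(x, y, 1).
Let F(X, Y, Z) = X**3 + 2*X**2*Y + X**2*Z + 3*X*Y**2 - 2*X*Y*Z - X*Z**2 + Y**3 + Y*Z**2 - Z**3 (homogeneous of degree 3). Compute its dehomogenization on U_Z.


f(x, y) = x**3 + 2*x**2*y + x**2 + 3*x*y**2 - 2*x*y - x + y**3 + y - 1

On U_Z we set Z = 1. Each monomial c·X^i·Y^j·Z^k in F becomes c·x^i·y^j·1^k = c·x^i·y^j.
Substituting Z = 1: F(X, Y, 1) = x**3 + 2*x**2*y + x**2 + 3*x*y**2 - 2*x*y - x + y**3 + y - 1.
Note: deg(f) ≤ deg(F) = 3; strict inequality happens when F is divisible by Z (lost terms).


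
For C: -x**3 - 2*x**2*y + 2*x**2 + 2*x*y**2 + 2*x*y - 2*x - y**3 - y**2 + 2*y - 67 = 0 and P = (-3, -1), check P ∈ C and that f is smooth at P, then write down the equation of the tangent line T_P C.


Tangent line at P: -53*x - 11*y - 170 = 0.

Step 1: f(-3, -1) = 0, so P lies on C.
Step 2: partial derivatives
  f_x(x, y) = -3*x**2 - 4*x*y + 4*x + 2*y**2 + 2*y - 2, f_y(x, y) = -2*x**2 + 4*x*y + 2*x - 3*y**2 - 2*y + 2.
  f_x(P) = -53, f_y(P) = -11 (gradient nonzero, so P is smooth).
Step 3: tangent line at P: -53·(x − -3) + -11·(y − -1) = 0.
Expanding: -53*x - 11*y - 170 = 0.
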